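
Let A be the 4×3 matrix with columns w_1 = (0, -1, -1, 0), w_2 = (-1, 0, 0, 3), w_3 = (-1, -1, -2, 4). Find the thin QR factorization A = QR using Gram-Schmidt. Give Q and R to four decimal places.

Q = [[0.0000, -0.3162, 0.3873], [-0.7071, 0.0000, 0.6455], [-0.7071, 0.0000, -0.6455], [0.0000, 0.9487, 0.1291]], R = [[1.4142, 0.0000, 2.1213], [0.0000, 3.1623, 4.1110], [0.0000, 0.0000, 0.7746]]

w_1 = (0, -1, -1, 0); ‖w_1‖ = 1.4142, so e_1 = (0.0000, -0.7071, -0.7071, 0.0000).
e_1·w_2 = 0.0000·(-1) + (-0.7071)·0 + (-0.7071)·0 + 0.0000·3 = 0.0000.
u_2 = w_2 + 0.0000·e_1 = (-1.0000, 0.0000, 0.0000, 3.0000).
‖u_2‖ = 3.1623, so e_2 = (-0.3162, 0.0000, 0.0000, 0.9487).
e_1·w_3 = 0.0000·(-1) + (-0.7071)·(-1) + (-0.7071)·(-2) + 0.0000·4 = 2.1213; e_2·w_3 = (-0.3162)·(-1) + 0.0000·(-1) + 0.0000·(-2) + 0.9487·4 = 4.1110.
u_3 = w_3 − 2.1213·e_1 − 4.1110·e_2 = (0.3000, 0.5000, -0.5000, 0.1000).
‖u_3‖ = 0.7746, so e_3 = (0.3873, 0.6455, -0.6455, 0.1291).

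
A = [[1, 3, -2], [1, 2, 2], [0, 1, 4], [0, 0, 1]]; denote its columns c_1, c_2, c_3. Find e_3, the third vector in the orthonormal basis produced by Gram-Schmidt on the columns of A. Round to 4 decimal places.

e_1 = c_1/‖c_1‖ = (1, 1, 0, 0)/1.4142 = (0.7071, 0.7071, 0.0000, 0.0000).
r_{12} = e_1·c_2 = 3.5355.
u_2 = c_2 − 3.5355·e_1 = (0.5000, -0.5000, 1.0000, 0.0000).
‖u_2‖ = 1.2247, so e_2 = (0.4082, -0.4082, 0.8165, 0.0000).
r_{13} = e_1·c_3 = 0.0000; r_{23} = e_2·c_3 = 1.6330.
u_3 = c_3 + 0.0000·e_1 − 1.6330·e_2 = (-2.6667, 2.6667, 2.6667, 1.0000).
‖u_3‖ = 4.7258, so e_3 = (-0.5643, 0.5643, 0.5643, 0.2116).

e_3 = (-0.5643, 0.5643, 0.5643, 0.2116)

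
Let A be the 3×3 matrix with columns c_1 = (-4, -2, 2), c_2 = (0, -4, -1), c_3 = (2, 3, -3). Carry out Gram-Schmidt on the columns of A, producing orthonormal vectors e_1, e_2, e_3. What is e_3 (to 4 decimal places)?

e_1 = c_1/‖c_1‖ = (-4, -2, 2)/4.8990 = (-0.8165, -0.4082, 0.4082).
r_{12} = e_1·c_2 = 1.2247.
u_2 = c_2 − 1.2247·e_1 = (1.0000, -3.5000, -1.5000).
‖u_2‖ = 3.9370, so e_2 = (0.2540, -0.8890, -0.3810).
r_{13} = e_1·c_3 = -4.0825; r_{23} = e_2·c_3 = -1.0160.
u_3 = c_3 + 4.0825·e_1 + 1.0160·e_2 = (-1.0753, 0.4301, -1.7204).
‖u_3‖ = 2.0739, so e_3 = (-0.5185, 0.2074, -0.8296).

e_3 = (-0.5185, 0.2074, -0.8296)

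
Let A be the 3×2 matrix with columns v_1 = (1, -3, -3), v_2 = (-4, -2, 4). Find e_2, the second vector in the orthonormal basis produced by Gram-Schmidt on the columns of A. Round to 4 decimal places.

v_1 = (1, -3, -3); ‖v_1‖ = 4.3589, so e_1 = (0.2294, -0.6882, -0.6882).
e_1·v_2 = 0.2294·(-4) + (-0.6882)·(-2) + (-0.6882)·4 = -2.2942.
u_2 = v_2 + 2.2942·e_1 = (-3.4737, -3.5789, 2.4211).
‖u_2‖ = 5.5441, so e_2 = (-0.6266, -0.6455, 0.4367).

e_2 = (-0.6266, -0.6455, 0.4367)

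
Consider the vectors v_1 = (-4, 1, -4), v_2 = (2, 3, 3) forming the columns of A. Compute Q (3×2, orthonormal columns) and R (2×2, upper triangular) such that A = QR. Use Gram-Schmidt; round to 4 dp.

v_1 = (-4, 1, -4); ‖v_1‖ = 5.7446, so q_1 = (-0.6963, 0.1741, -0.6963).
q_1·v_2 = (-0.6963)·2 + 0.1741·3 + (-0.6963)·3 = -2.9593.
u_2 = v_2 + 2.9593·q_1 = (-0.0606, 3.5152, 0.9394).
‖u_2‖ = 3.6390, so q_2 = (-0.0167, 0.9660, 0.2581).

Q = [[-0.6963, -0.0167], [0.1741, 0.9660], [-0.6963, 0.2581]], R = [[5.7446, -2.9593], [0.0000, 3.6390]]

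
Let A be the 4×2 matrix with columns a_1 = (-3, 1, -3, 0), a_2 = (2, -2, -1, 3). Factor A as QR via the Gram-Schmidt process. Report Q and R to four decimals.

a_1 = (-3, 1, -3, 0); ‖a_1‖ = 4.3589, so q_1 = (-0.6882, 0.2294, -0.6882, 0.0000).
q_1·a_2 = (-0.6882)·2 + 0.2294·(-2) + (-0.6882)·(-1) + 0.0000·3 = -1.1471.
u_2 = a_2 + 1.1471·q_1 = (1.2105, -1.7368, -1.7895, 3.0000).
‖u_2‖ = 4.0846, so q_2 = (0.2964, -0.4252, -0.4381, 0.7345).

Q = [[-0.6882, 0.2964], [0.2294, -0.4252], [-0.6882, -0.4381], [0.0000, 0.7345]], R = [[4.3589, -1.1471], [0.0000, 4.0846]]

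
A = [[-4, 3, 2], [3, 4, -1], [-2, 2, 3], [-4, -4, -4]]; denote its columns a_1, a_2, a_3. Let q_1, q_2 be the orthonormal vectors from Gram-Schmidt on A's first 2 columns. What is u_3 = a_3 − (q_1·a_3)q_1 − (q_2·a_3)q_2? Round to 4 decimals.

u_3 = (-0.4498, -2.7911, 1.4848, -2.3860)

q_1 = a_1/‖a_1‖ = (-4, 3, -2, -4)/6.7082 = (-0.5963, 0.4472, -0.2981, -0.5963).
r_{12} = q_1·a_2 = 1.7889.
u_2 = a_2 − 1.7889·q_1 = (4.0667, 3.2000, 2.5333, -2.9333).
‖u_2‖ = 6.4653, so q_2 = (0.6290, 0.4950, 0.3918, -0.4537).
r_{13} = q_1·a_3 = -0.1491; r_{23} = q_2·a_3 = 3.7534.
u_3 = a_3 + 0.1491·q_1 − 3.7534·q_2 = (-0.4498, -2.7911, 1.4848, -2.3860).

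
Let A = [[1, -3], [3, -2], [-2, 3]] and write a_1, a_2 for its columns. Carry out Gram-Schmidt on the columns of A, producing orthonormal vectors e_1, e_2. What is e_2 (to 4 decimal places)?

e_2 = (-0.7921, 0.4987, 0.3520)

a_1 = (1, 3, -2); ‖a_1‖ = 3.7417, so e_1 = (0.2673, 0.8018, -0.5345).
e_1·a_2 = 0.2673·(-3) + 0.8018·(-2) + (-0.5345)·3 = -4.0089.
u_2 = a_2 + 4.0089·e_1 = (-1.9286, 1.2143, 0.8571).
‖u_2‖ = 2.4349, so e_2 = (-0.7921, 0.4987, 0.3520).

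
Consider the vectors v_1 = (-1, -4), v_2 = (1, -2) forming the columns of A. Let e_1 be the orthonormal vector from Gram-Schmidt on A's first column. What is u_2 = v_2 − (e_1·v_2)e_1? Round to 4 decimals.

v_1 = (-1, -4); ‖v_1‖ = 4.1231, so e_1 = (-0.2425, -0.9701).
e_1·v_2 = (-0.2425)·1 + (-0.9701)·(-2) = 1.6977.
u_2 = v_2 − 1.6977·e_1 = (1.4118, -0.3529).

u_2 = (1.4118, -0.3529)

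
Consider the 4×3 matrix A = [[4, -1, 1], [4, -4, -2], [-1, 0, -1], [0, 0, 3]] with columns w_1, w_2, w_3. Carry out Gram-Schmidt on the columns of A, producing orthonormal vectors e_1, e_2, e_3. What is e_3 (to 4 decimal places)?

e_3 = (-0.0491, 0.0123, -0.1473, 0.9878)

w_1 = (4, 4, -1, 0); ‖w_1‖ = 5.7446, so e_1 = (0.6963, 0.6963, -0.1741, 0.0000).
e_1·w_2 = 0.6963·(-1) + 0.6963·(-4) + (-0.1741)·0 + 0.0000·0 = -3.4816.
u_2 = w_2 + 3.4816·e_1 = (1.4242, -1.5758, -0.6061, 0.0000).
‖u_2‖ = 2.2088, so e_2 = (0.6448, -0.7134, -0.2744, 0.0000).
e_1·w_3 = 0.6963·1 + 0.6963·(-2) + (-0.1741)·(-1) + 0.0000·3 = -0.5222; e_2·w_3 = 0.6448·1 + (-0.7134)·(-2) + (-0.2744)·(-1) + 0.0000·3 = 2.3460.
u_3 = w_3 + 0.5222·e_1 − 2.3460·e_2 = (-0.1491, 0.0373, -0.4472, 3.0000).
‖u_3‖ = 3.0370, so e_3 = (-0.0491, 0.0123, -0.1473, 0.9878).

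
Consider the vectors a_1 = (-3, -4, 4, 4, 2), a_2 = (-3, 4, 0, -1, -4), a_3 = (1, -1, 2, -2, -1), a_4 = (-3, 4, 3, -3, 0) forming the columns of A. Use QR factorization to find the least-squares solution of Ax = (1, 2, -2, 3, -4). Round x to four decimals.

a_1 = (-3, -4, 4, 4, 2); ‖a_1‖ = 7.8102, so e_1 = (-0.3841, -0.5121, 0.5121, 0.5121, 0.2561).
e_1·a_2 = (-0.3841)·(-3) + (-0.5121)·4 + 0.5121·0 + 0.5121·(-1) + 0.2561·(-4) = -2.4327.
u_2 = a_2 + 2.4327·e_1 = (-3.9344, 2.7541, 1.2459, 0.2459, -3.3770).
‖u_2‖ = 6.0068, so e_2 = (-0.6550, 0.4585, 0.2074, 0.0409, -0.5622).
e_1·a_3 = (-0.3841)·1 + (-0.5121)·(-1) + 0.5121·2 + 0.5121·(-2) + 0.2561·(-1) = -0.1280; e_2·a_3 = (-0.6550)·1 + 0.4585·(-1) + 0.2074·2 + 0.0409·(-2) + (-0.5622)·(-1) = -0.2183.
u_3 = a_3 + 0.1280·e_1 + 0.2183·e_2 = (0.8078, -0.9655, 2.1109, -1.9255, -1.0900).
‖u_3‖ = 3.3070, so e_3 = (0.2443, -0.2920, 0.6383, -0.5823, -0.3296).
e_1·a_4 = (-0.3841)·(-3) + (-0.5121)·4 + 0.5121·3 + 0.5121·(-3) + 0.2561·0 = -0.8963; e_2·a_4 = (-0.6550)·(-3) + 0.4585·4 + 0.2074·3 + 0.0409·(-3) + (-0.5622)·0 = 4.2984; e_3·a_4 = 0.2443·(-3) + (-0.2920)·4 + 0.6383·3 + (-0.5823)·(-3) + (-0.3296)·0 = 1.7611.
u_4 = a_4 + 0.8963·e_1 − 4.2984·e_2 − 1.7611·e_3 = (-0.9590, 2.0843, 1.4434, -1.6916, 3.2265).
‖u_4‖ = 4.5408, so e_4 = (-0.2112, 0.4590, 0.3179, -0.3725, 0.7106).
Qᵀb = (-1.9206, 2.2188, -2.0446, -3.8887).
Back-substitute: x_4 = -3.8887/4.5408 = -0.8564.
x_3 = (-2.0446 − 1.7611·(-0.8564))/3.3070 = -0.1622.
x_2 = (2.2188 + 0.2183·(-0.1622) − 4.2984·(-0.8564))/6.0068 = 0.9763.
x_1 = (-1.9206 + 2.4327·0.9763 + 0.1280·(-0.1622) + 0.8963·(-0.8564))/7.8102 = -0.0427.

x = (-0.0427, 0.9763, -0.1622, -0.8564)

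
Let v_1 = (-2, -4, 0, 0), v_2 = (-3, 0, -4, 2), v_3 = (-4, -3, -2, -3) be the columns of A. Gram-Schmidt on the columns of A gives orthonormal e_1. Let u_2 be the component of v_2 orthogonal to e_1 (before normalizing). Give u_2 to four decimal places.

u_2 = (-2.4000, 1.2000, -4.0000, 2.0000)

v_1 = (-2, -4, 0, 0); ‖v_1‖ = 4.4721, so e_1 = (-0.4472, -0.8944, 0.0000, 0.0000).
e_1·v_2 = (-0.4472)·(-3) + (-0.8944)·0 + 0.0000·(-4) + 0.0000·2 = 1.3416.
u_2 = v_2 − 1.3416·e_1 = (-2.4000, 1.2000, -4.0000, 2.0000).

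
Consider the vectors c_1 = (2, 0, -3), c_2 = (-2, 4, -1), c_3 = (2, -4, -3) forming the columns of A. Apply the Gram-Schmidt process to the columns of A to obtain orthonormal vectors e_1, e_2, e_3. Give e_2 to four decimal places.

c_1 = (2, 0, -3); ‖c_1‖ = 3.6056, so e_1 = (0.5547, 0.0000, -0.8321).
e_1·c_2 = 0.5547·(-2) + 0.0000·4 + (-0.8321)·(-1) = -0.2774.
u_2 = c_2 + 0.2774·e_1 = (-1.8462, 4.0000, -1.2308).
‖u_2‖ = 4.5742, so e_2 = (-0.4036, 0.8745, -0.2691).

e_2 = (-0.4036, 0.8745, -0.2691)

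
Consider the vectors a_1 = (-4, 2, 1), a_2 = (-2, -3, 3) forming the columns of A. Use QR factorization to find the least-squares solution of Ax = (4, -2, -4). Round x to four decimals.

x = (-1.0481, -0.3982)

e_1 = a_1/‖a_1‖ = (-4, 2, 1)/4.5826 = (-0.8729, 0.4364, 0.2182).
r_{12} = e_1·a_2 = 1.0911.
u_2 = a_2 − 1.0911·e_1 = (-1.0476, -3.4762, 2.7619).
‖u_2‖ = 4.5617, so e_2 = (-0.2297, -0.7620, 0.6054).
Qᵀb = (-5.2372, -1.8163).
Back-substitute: x_2 = -1.8163/4.5617 = -0.3982.
x_1 = (-5.2372 − 1.0911·(-0.3982))/4.5826 = -1.0481.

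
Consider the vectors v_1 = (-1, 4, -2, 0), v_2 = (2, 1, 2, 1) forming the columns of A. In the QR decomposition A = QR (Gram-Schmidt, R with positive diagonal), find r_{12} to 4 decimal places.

e_1 = v_1/‖v_1‖ = (-1, 4, -2, 0)/4.5826 = (-0.2182, 0.8729, -0.4364, 0.0000).
r_{12} = e_1·v_2 = -0.4364.

r_{12} = -0.4364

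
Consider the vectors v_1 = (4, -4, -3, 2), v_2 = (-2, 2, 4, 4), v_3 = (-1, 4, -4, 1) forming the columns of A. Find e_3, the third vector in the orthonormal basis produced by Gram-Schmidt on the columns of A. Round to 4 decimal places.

v_1 = (4, -4, -3, 2); ‖v_1‖ = 6.7082, so e_1 = (0.5963, -0.5963, -0.4472, 0.2981).
e_1·v_2 = 0.5963·(-2) + (-0.5963)·2 + (-0.4472)·4 + 0.2981·4 = -2.9814.
u_2 = v_2 + 2.9814·e_1 = (-0.2222, 0.2222, 2.6667, 4.8889).
‖u_2‖ = 5.5777, so e_2 = (-0.0398, 0.0398, 0.4781, 0.8765).
e_1·v_3 = 0.5963·(-1) + (-0.5963)·4 + (-0.4472)·(-4) + 0.2981·1 = -0.8944; e_2·v_3 = (-0.0398)·(-1) + 0.0398·4 + 0.4781·(-4) + 0.8765·1 = -0.8367.
u_3 = v_3 + 0.8944·e_1 + 0.8367·e_2 = (-0.5000, 3.5000, -4.0000, 2.0000).
‖u_3‖ = 5.7009, so e_3 = (-0.0877, 0.6139, -0.7016, 0.3508).

e_3 = (-0.0877, 0.6139, -0.7016, 0.3508)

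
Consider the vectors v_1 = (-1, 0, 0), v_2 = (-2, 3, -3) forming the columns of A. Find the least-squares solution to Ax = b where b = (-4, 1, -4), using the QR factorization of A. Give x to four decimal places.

v_1 = (-1, 0, 0); ‖v_1‖ = 1.0000, so q_1 = (-1.0000, 0.0000, 0.0000).
q_1·v_2 = (-1.0000)·(-2) + 0.0000·3 + 0.0000·(-3) = 2.0000.
u_2 = v_2 − 2.0000·q_1 = (0.0000, 3.0000, -3.0000).
‖u_2‖ = 4.2426, so q_2 = (0.0000, 0.7071, -0.7071).
Qᵀb = (4.0000, 3.5355).
Back-substitute: x_2 = 3.5355/4.2426 = 0.8333.
x_1 = (4.0000 − 2.0000·0.8333)/1.0000 = 2.3333.

x = (2.3333, 0.8333)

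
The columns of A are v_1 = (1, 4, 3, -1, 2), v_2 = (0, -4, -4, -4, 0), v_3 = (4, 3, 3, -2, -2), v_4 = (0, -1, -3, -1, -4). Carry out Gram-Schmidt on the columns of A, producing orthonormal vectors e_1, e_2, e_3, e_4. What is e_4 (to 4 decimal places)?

e_1 = v_1/‖v_1‖ = (1, 4, 3, -1, 2)/5.5678 = (0.1796, 0.7184, 0.5388, -0.1796, 0.3592).
r_{12} = e_1·v_2 = -4.3105.
u_2 = v_2 + 4.3105·e_1 = (0.7742, -0.9032, -1.6774, -4.7742, 1.5484).
‖u_2‖ = 5.4240, so e_2 = (0.1427, -0.1665, -0.3093, -0.8802, 0.2855).
r_{13} = e_1·v_3 = 4.1309; r_{23} = e_2·v_3 = 0.3331.
u_3 = v_3 − 4.1309·e_1 − 0.3331·e_2 = (3.2105, 0.0877, 0.8772, -0.9649, -3.5789).
‖u_3‖ = 4.9824, so e_3 = (0.6444, 0.0176, 0.1761, -0.1937, -0.7183).
r_{14} = e_1·v_4 = -3.5921; r_{24} = e_2·v_4 = 0.8326; r_{34} = e_3·v_4 = 2.5211.
u_4 = v_4 + 3.5921·e_1 − 0.8326·e_2 − 2.5211·e_3 = (-1.0982, 1.6749, -1.2509, -0.4240, -1.1364).
‖u_4‖ = 2.6547, so e_4 = (-0.4137, 0.6309, -0.4712, -0.1597, -0.4281).

e_4 = (-0.4137, 0.6309, -0.4712, -0.1597, -0.4281)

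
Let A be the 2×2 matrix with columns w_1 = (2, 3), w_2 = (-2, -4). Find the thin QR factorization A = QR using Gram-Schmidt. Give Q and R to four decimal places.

Q = [[0.5547, 0.8321], [0.8321, -0.5547]], R = [[3.6056, -4.4376], [0.0000, 0.5547]]

q_1 = w_1/‖w_1‖ = (2, 3)/3.6056 = (0.5547, 0.8321).
r_{12} = q_1·w_2 = -4.4376.
u_2 = w_2 + 4.4376·q_1 = (0.4615, -0.3077).
‖u_2‖ = 0.5547, so q_2 = (0.8321, -0.5547).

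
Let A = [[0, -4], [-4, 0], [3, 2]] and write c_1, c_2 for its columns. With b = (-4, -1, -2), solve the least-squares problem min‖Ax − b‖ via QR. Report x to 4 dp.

x = (-0.2414, 0.6724)

c_1 = (0, -4, 3); ‖c_1‖ = 5.0000, so e_1 = (0.0000, -0.8000, 0.6000).
e_1·c_2 = 0.0000·(-4) + (-0.8000)·0 + 0.6000·2 = 1.2000.
u_2 = c_2 − 1.2000·e_1 = (-4.0000, 0.9600, 1.2800).
‖u_2‖ = 4.3081, so e_2 = (-0.9285, 0.2228, 0.2971).
Qᵀb = (-0.4000, 2.8968).
Back-substitute: x_2 = 2.8968/4.3081 = 0.6724.
x_1 = (-0.4000 − 1.2000·0.6724)/5.0000 = -0.2414.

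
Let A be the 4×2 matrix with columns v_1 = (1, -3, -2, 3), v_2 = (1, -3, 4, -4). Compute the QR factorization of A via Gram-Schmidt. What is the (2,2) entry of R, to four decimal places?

e_1 = v_1/‖v_1‖ = (1, -3, -2, 3)/4.7958 = (0.2085, -0.6255, -0.4170, 0.6255).
r_{12} = e_1·v_2 = -2.0851.
u_2 = v_2 + 2.0851·e_1 = (1.4348, -4.3043, 3.1304, -2.6957).
r_{22} = ‖u_2‖ = 6.1361.

r_{22} = 6.1361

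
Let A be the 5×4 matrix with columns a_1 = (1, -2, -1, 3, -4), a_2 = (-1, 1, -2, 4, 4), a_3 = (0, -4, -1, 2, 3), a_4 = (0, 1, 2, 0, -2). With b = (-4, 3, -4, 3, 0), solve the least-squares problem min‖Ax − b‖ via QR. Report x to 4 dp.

x = (0.5152, 1.0114, -1.1665, -1.1038)

q_1 = a_1/‖a_1‖ = (1, -2, -1, 3, -4)/5.5678 = (0.1796, -0.3592, -0.1796, 0.5388, -0.7184).
r_{12} = q_1·a_2 = -0.8980.
u_2 = a_2 + 0.8980·q_1 = (-0.8387, 0.6774, -2.1613, 4.4839, 3.3548).
‖u_2‖ = 6.0987, so q_2 = (-0.1375, 0.1111, -0.3544, 0.7352, 0.5501).
r_{13} = q_1·a_3 = 0.5388; r_{23} = q_2·a_3 = 3.0308.
u_3 = a_3 − 0.5388·q_1 − 3.0308·q_2 = (0.3200, -4.1431, 0.1709, -0.5186, 1.7199).
‖u_3‖ = 4.5303, so q_3 = (0.0706, -0.9145, 0.0377, -0.1145, 0.3796).
r_{14} = q_1·a_4 = 0.7184; r_{24} = q_2·a_4 = -1.6979; r_{34} = q_3·a_4 = -1.5984.
u_4 = a_4 − 0.7184·q_1 + 1.6979·q_2 + 1.5984·q_3 = (-0.2496, -0.0151, 1.5876, 0.6782, 0.0569).
‖u_4‖ = 1.7454, so q_4 = (-0.1430, -0.0086, 0.9096, 0.3886, 0.0326).
Qᵀb = (0.5388, 4.5065, -3.5205, -1.9265).
Back-substitute: x_4 = -1.9265/1.7454 = -1.1038.
x_3 = (-3.5205 + 1.5984·(-1.1038))/4.5303 = -1.1665.
x_2 = (4.5065 − 3.0308·(-1.1665) + 1.6979·(-1.1038))/6.0987 = 1.0114.
x_1 = (0.5388 + 0.8980·1.0114 − 0.5388·(-1.1665) − 0.7184·(-1.1038))/5.5678 = 0.5152.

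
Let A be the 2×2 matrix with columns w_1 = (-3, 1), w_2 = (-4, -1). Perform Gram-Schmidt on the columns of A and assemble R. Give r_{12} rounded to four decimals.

e_1 = w_1/‖w_1‖ = (-3, 1)/3.1623 = (-0.9487, 0.3162).
r_{12} = e_1·w_2 = 3.4785.

r_{12} = 3.4785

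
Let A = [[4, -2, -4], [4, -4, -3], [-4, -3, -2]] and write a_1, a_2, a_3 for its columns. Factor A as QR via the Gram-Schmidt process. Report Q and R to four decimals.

a_1 = (4, 4, -4); ‖a_1‖ = 6.9282, so e_1 = (0.5774, 0.5774, -0.5774).
e_1·a_2 = 0.5774·(-2) + 0.5774·(-4) + (-0.5774)·(-3) = -1.7321.
u_2 = a_2 + 1.7321·e_1 = (-1.0000, -3.0000, -4.0000).
‖u_2‖ = 5.0990, so e_2 = (-0.1961, -0.5883, -0.7845).
e_1·a_3 = 0.5774·(-4) + 0.5774·(-3) + (-0.5774)·(-2) = -2.8868; e_2·a_3 = (-0.1961)·(-4) + (-0.5883)·(-3) + (-0.7845)·(-2) = 4.1184.
u_3 = a_3 + 2.8868·e_1 − 4.1184·e_2 = (-1.5256, 1.0897, -0.4359).
‖u_3‖ = 1.9249, so e_3 = (-0.7926, 0.5661, -0.2265).

Q = [[0.5774, -0.1961, -0.7926], [0.5774, -0.5883, 0.5661], [-0.5774, -0.7845, -0.2265]], R = [[6.9282, -1.7321, -2.8868], [0.0000, 5.0990, 4.1184], [0.0000, 0.0000, 1.9249]]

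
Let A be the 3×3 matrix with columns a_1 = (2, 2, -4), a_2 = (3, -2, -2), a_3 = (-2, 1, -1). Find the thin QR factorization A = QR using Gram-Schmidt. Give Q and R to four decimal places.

Q = [[0.4082, 0.6048, -0.6838], [0.4082, -0.7909, -0.4558], [-0.8165, -0.0930, -0.5698]], R = [[4.8990, 2.0412, 0.4082], [0.0000, 3.5824, -1.9075], [0.0000, 0.0000, 1.4815]]

e_1 = a_1/‖a_1‖ = (2, 2, -4)/4.8990 = (0.4082, 0.4082, -0.8165).
r_{12} = e_1·a_2 = 2.0412.
u_2 = a_2 − 2.0412·e_1 = (2.1667, -2.8333, -0.3333).
‖u_2‖ = 3.5824, so e_2 = (0.6048, -0.7909, -0.0930).
r_{13} = e_1·a_3 = 0.4082; r_{23} = e_2·a_3 = -1.9075.
u_3 = a_3 − 0.4082·e_1 + 1.9075·e_2 = (-1.0130, -0.6753, -0.8442).
‖u_3‖ = 1.4815, so e_3 = (-0.6838, -0.4558, -0.5698).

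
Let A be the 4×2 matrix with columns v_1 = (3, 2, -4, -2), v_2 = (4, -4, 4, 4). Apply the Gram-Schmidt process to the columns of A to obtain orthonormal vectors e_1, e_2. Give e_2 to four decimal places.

e_2 = (0.8078, -0.3871, 0.2188, 0.3871)

v_1 = (3, 2, -4, -2); ‖v_1‖ = 5.7446, so e_1 = (0.5222, 0.3482, -0.6963, -0.3482).
e_1·v_2 = 0.5222·4 + 0.3482·(-4) + (-0.6963)·4 + (-0.3482)·4 = -3.4816.
u_2 = v_2 + 3.4816·e_1 = (5.8182, -2.7879, 1.5758, 2.7879).
‖u_2‖ = 7.2027, so e_2 = (0.8078, -0.3871, 0.2188, 0.3871).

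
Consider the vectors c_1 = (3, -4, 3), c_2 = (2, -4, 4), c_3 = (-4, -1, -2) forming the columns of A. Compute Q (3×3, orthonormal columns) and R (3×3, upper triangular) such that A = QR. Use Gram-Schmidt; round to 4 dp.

q_1 = c_1/‖c_1‖ = (3, -4, 3)/5.8310 = (0.5145, -0.6860, 0.5145).
r_{12} = q_1·c_2 = 5.8310.
u_2 = c_2 − 5.8310·q_1 = (-1.0000, 0.0000, 1.0000).
‖u_2‖ = 1.4142, so q_2 = (-0.7071, 0.0000, 0.7071).
r_{13} = q_1·c_3 = -2.4010; r_{23} = q_2·c_3 = 1.4142.
u_3 = c_3 + 2.4010·q_1 − 1.4142·q_2 = (-1.7647, -2.6471, -1.7647).
‖u_3‖ = 3.6380, so q_3 = (-0.4851, -0.7276, -0.4851).

Q = [[0.5145, -0.7071, -0.4851], [-0.6860, 0.0000, -0.7276], [0.5145, 0.7071, -0.4851]], R = [[5.8310, 5.8310, -2.4010], [0.0000, 1.4142, 1.4142], [0.0000, 0.0000, 3.6380]]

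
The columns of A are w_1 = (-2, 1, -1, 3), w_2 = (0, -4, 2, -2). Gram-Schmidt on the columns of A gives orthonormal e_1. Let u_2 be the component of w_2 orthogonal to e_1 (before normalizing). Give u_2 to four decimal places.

u_2 = (-1.6000, -3.2000, 1.2000, 0.4000)

w_1 = (-2, 1, -1, 3); ‖w_1‖ = 3.8730, so e_1 = (-0.5164, 0.2582, -0.2582, 0.7746).
e_1·w_2 = (-0.5164)·0 + 0.2582·(-4) + (-0.2582)·2 + 0.7746·(-2) = -3.0984.
u_2 = w_2 + 3.0984·e_1 = (-1.6000, -3.2000, 1.2000, 0.4000).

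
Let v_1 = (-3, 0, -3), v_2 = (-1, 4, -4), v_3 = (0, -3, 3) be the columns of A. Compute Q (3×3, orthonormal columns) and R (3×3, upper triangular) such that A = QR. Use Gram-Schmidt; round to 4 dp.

q_1 = v_1/‖v_1‖ = (-3, 0, -3)/4.2426 = (-0.7071, 0.0000, -0.7071).
r_{12} = q_1·v_2 = 3.5355.
u_2 = v_2 − 3.5355·q_1 = (1.5000, 4.0000, -1.5000).
‖u_2‖ = 4.5277, so q_2 = (0.3313, 0.8835, -0.3313).
r_{13} = q_1·v_3 = -2.1213; r_{23} = q_2·v_3 = -3.6442.
u_3 = v_3 + 2.1213·q_1 + 3.6442·q_2 = (-0.2927, 0.2195, 0.2927).
‖u_3‖ = 0.4685, so q_3 = (-0.6247, 0.4685, 0.6247).

Q = [[-0.7071, 0.3313, -0.6247], [0.0000, 0.8835, 0.4685], [-0.7071, -0.3313, 0.6247]], R = [[4.2426, 3.5355, -2.1213], [0.0000, 4.5277, -3.6442], [0.0000, 0.0000, 0.4685]]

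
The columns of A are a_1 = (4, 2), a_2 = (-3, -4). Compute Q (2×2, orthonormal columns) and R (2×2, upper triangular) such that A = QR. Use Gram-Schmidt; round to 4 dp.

a_1 = (4, 2); ‖a_1‖ = 4.4721, so q_1 = (0.8944, 0.4472).
q_1·a_2 = 0.8944·(-3) + 0.4472·(-4) = -4.4721.
u_2 = a_2 + 4.4721·q_1 = (1.0000, -2.0000).
‖u_2‖ = 2.2361, so q_2 = (0.4472, -0.8944).

Q = [[0.8944, 0.4472], [0.4472, -0.8944]], R = [[4.4721, -4.4721], [0.0000, 2.2361]]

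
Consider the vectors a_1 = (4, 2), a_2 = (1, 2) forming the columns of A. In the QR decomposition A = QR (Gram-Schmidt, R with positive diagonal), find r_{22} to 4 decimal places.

r_{22} = 1.3416

a_1 = (4, 2); ‖a_1‖ = 4.4721, so e_1 = (0.8944, 0.4472).
e_1·a_2 = 0.8944·1 + 0.4472·2 = 1.7889.
u_2 = a_2 − 1.7889·e_1 = (-0.6000, 1.2000).
r_{22} = ‖u_2‖ = 1.3416.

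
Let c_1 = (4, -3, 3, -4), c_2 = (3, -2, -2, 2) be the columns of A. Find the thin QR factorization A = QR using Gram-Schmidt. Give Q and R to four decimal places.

Q = [[0.5657, 0.5893], [-0.4243, -0.3870], [0.4243, -0.4926], [-0.5657, 0.5102]], R = [[7.0711, 0.5657], [0.0000, 4.5475]]

c_1 = (4, -3, 3, -4); ‖c_1‖ = 7.0711, so e_1 = (0.5657, -0.4243, 0.4243, -0.5657).
e_1·c_2 = 0.5657·3 + (-0.4243)·(-2) + 0.4243·(-2) + (-0.5657)·2 = 0.5657.
u_2 = c_2 − 0.5657·e_1 = (2.6800, -1.7600, -2.2400, 2.3200).
‖u_2‖ = 4.5475, so e_2 = (0.5893, -0.3870, -0.4926, 0.5102).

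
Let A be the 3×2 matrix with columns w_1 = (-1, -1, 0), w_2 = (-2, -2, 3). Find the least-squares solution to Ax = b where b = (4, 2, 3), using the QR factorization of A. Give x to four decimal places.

e_1 = w_1/‖w_1‖ = (-1, -1, 0)/1.4142 = (-0.7071, -0.7071, 0.0000).
r_{12} = e_1·w_2 = 2.8284.
u_2 = w_2 − 2.8284·e_1 = (0.0000, 0.0000, 3.0000).
‖u_2‖ = 3.0000, so e_2 = (0.0000, 0.0000, 1.0000).
Qᵀb = (-4.2426, 3.0000).
Back-substitute: x_2 = 3.0000/3.0000 = 1.0000.
x_1 = (-4.2426 − 2.8284·1.0000)/1.4142 = -5.0000.

x = (-5.0000, 1.0000)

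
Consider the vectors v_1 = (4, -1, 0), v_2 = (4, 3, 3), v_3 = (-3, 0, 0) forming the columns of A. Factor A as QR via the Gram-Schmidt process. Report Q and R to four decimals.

Q = [[0.9701, 0.1919, -0.1483], [-0.2425, 0.7675, -0.5934], [0.0000, 0.6116, 0.7911]], R = [[4.1231, 3.1530, -2.9104], [0.0000, 4.9050, -0.5756], [0.0000, 0.0000, 0.4450]]

q_1 = v_1/‖v_1‖ = (4, -1, 0)/4.1231 = (0.9701, -0.2425, 0.0000).
r_{12} = q_1·v_2 = 3.1530.
u_2 = v_2 − 3.1530·q_1 = (0.9412, 3.7647, 3.0000).
‖u_2‖ = 4.9050, so q_2 = (0.1919, 0.7675, 0.6116).
r_{13} = q_1·v_3 = -2.9104; r_{23} = q_2·v_3 = -0.5756.
u_3 = v_3 + 2.9104·q_1 + 0.5756·q_2 = (-0.0660, -0.2641, 0.3521).
‖u_3‖ = 0.4450, so q_3 = (-0.1483, -0.5934, 0.7911).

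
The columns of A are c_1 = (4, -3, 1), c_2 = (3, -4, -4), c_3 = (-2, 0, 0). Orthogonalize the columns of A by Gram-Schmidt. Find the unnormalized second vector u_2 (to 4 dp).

c_1 = (4, -3, 1); ‖c_1‖ = 5.0990, so q_1 = (0.7845, -0.5883, 0.1961).
q_1·c_2 = 0.7845·3 + (-0.5883)·(-4) + 0.1961·(-4) = 3.9223.
u_2 = c_2 − 3.9223·q_1 = (-0.0769, -1.6923, -4.7692).

u_2 = (-0.0769, -1.6923, -4.7692)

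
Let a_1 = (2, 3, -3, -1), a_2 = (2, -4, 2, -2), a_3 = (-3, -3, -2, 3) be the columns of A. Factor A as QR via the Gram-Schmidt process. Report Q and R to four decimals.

a_1 = (2, 3, -3, -1); ‖a_1‖ = 4.7958, so e_1 = (0.4170, 0.6255, -0.6255, -0.2085).
e_1·a_2 = 0.4170·2 + 0.6255·(-4) + (-0.6255)·2 + (-0.2085)·(-2) = -2.5022.
u_2 = a_2 + 2.5022·e_1 = (3.0435, -2.4348, 0.4348, -2.5217).
‖u_2‖ = 4.6625, so e_2 = (0.6528, -0.5222, 0.0933, -0.5409).
e_1·a_3 = 0.4170·(-3) + 0.6255·(-3) + (-0.6255)·(-2) + (-0.2085)·3 = -2.5022; e_2·a_3 = 0.6528·(-3) + (-0.5222)·(-3) + 0.0933·(-2) + (-0.5409)·3 = -2.2007.
u_3 = a_3 + 2.5022·e_1 + 2.2007·e_2 = (-0.5200, -2.5840, -3.3600, 1.2880).
‖u_3‖ = 4.4605, so e_3 = (-0.1166, -0.5793, -0.7533, 0.2888).

Q = [[0.4170, 0.6528, -0.1166], [0.6255, -0.5222, -0.5793], [-0.6255, 0.0933, -0.7533], [-0.2085, -0.5409, 0.2888]], R = [[4.7958, -2.5022, -2.5022], [0.0000, 4.6625, -2.2007], [0.0000, 0.0000, 4.4605]]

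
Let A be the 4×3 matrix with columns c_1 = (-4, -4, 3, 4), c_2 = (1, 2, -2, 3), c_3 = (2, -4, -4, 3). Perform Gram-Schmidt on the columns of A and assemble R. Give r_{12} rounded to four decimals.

c_1 = (-4, -4, 3, 4); ‖c_1‖ = 7.5498, so e_1 = (-0.5298, -0.5298, 0.3974, 0.5298).
r_{12} = e_1·c_2 = -0.7947.

r_{12} = -0.7947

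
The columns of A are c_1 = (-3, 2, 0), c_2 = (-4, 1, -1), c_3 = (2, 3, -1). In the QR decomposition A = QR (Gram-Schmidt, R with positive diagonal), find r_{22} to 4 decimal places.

e_1 = c_1/‖c_1‖ = (-3, 2, 0)/3.6056 = (-0.8321, 0.5547, 0.0000).
r_{12} = e_1·c_2 = 3.8829.
u_2 = c_2 − 3.8829·e_1 = (-0.7692, -1.1538, -1.0000).
r_{22} = ‖u_2‖ = 1.7097.

r_{22} = 1.7097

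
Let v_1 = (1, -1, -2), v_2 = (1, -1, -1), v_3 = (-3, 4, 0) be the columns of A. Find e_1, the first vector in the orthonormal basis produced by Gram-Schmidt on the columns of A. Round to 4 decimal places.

e_1 = (0.4082, -0.4082, -0.8165)

v_1 = (1, -1, -2); ‖v_1‖ = 2.4495, so e_1 = (0.4082, -0.4082, -0.8165).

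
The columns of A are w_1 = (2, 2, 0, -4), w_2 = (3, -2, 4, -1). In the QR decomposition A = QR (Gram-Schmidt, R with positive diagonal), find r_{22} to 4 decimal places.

r_{22} = 5.3385

w_1 = (2, 2, 0, -4); ‖w_1‖ = 4.8990, so q_1 = (0.4082, 0.4082, 0.0000, -0.8165).
q_1·w_2 = 0.4082·3 + 0.4082·(-2) + 0.0000·4 + (-0.8165)·(-1) = 1.2247.
u_2 = w_2 − 1.2247·q_1 = (2.5000, -2.5000, 4.0000, 0.0000).
r_{22} = ‖u_2‖ = 5.3385.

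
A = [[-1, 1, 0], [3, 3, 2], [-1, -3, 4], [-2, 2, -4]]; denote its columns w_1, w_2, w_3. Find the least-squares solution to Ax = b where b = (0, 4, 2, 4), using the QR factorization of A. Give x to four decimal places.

q_1 = w_1/‖w_1‖ = (-1, 3, -1, -2)/3.8730 = (-0.2582, 0.7746, -0.2582, -0.5164).
r_{12} = q_1·w_2 = 1.8074.
u_2 = w_2 − 1.8074·q_1 = (1.4667, 1.6000, -2.5333, 2.9333).
‖u_2‖ = 4.4422, so q_2 = (0.3302, 0.3602, -0.5703, 0.6603).
r_{13} = q_1·w_3 = 2.5820; r_{23} = q_2·w_3 = -4.2021.
u_3 = w_3 − 2.5820·q_1 + 4.2021·q_2 = (2.0541, 1.5135, 2.2703, 0.1081).
‖u_3‖ = 3.4170, so q_3 = (0.6011, 0.4429, 0.6644, 0.0316).
Qᵀb = (0.5164, 2.9415, 3.2271).
Back-substitute: x_3 = 3.2271/3.4170 = 0.9444.
x_2 = (2.9415 + 4.2021·0.9444)/4.4422 = 1.5556.
x_1 = (0.5164 − 1.8074·1.5556 − 2.5820·0.9444)/3.8730 = -1.2222.

x = (-1.2222, 1.5556, 0.9444)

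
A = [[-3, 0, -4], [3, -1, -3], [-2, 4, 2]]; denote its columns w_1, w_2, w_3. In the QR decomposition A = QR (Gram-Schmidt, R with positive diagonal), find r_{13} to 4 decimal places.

w_1 = (-3, 3, -2); ‖w_1‖ = 4.6904, so q_1 = (-0.6396, 0.6396, -0.4264).
r_{13} = q_1·w_3 = -0.2132.

r_{13} = -0.2132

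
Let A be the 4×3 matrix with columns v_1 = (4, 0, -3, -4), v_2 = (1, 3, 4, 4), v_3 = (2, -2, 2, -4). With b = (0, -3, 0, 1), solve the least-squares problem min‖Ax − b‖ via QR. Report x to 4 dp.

x = (-0.3201, -0.2538, 0.1684)

v_1 = (4, 0, -3, -4); ‖v_1‖ = 6.4031, so e_1 = (0.6247, 0.0000, -0.4685, -0.6247).
e_1·v_2 = 0.6247·1 + 0.0000·3 + (-0.4685)·4 + (-0.6247)·4 = -3.7482.
u_2 = v_2 + 3.7482·e_1 = (3.3415, 3.0000, 2.2439, 1.6585).
‖u_2‖ = 5.2869, so e_2 = (0.6320, 0.5674, 0.4244, 0.3137).
e_1·v_3 = 0.6247·2 + 0.0000·(-2) + (-0.4685)·2 + (-0.6247)·(-4) = 2.8111; e_2·v_3 = 0.6320·2 + 0.5674·(-2) + 0.4244·2 + 0.3137·(-4) = -0.2768.
u_3 = v_3 − 2.8111·e_1 + 0.2768·e_2 = (0.4188, -1.8429, 3.4346, -2.1571).
‖u_3‖ = 4.4745, so e_3 = (0.0936, -0.4119, 0.7676, -0.4821).
Qᵀb = (-0.6247, -1.3886, 0.7535).
Back-substitute: x_3 = 0.7535/4.4745 = 0.1684.
x_2 = (-1.3886 + 0.2768·0.1684)/5.2869 = -0.2538.
x_1 = (-0.6247 + 3.7482·(-0.2538) − 2.8111·0.1684)/6.4031 = -0.3201.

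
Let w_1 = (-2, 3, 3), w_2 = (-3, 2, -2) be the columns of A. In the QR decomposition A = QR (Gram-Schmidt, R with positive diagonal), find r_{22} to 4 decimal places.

r_{22} = 3.9196

w_1 = (-2, 3, 3); ‖w_1‖ = 4.6904, so e_1 = (-0.4264, 0.6396, 0.6396).
e_1·w_2 = (-0.4264)·(-3) + 0.6396·2 + 0.6396·(-2) = 1.2792.
u_2 = w_2 − 1.2792·e_1 = (-2.4545, 1.1818, -2.8182).
r_{22} = ‖u_2‖ = 3.9196.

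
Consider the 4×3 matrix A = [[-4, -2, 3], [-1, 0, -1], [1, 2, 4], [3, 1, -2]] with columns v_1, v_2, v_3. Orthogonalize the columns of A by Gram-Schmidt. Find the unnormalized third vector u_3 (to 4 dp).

v_1 = (-4, -1, 1, 3); ‖v_1‖ = 5.1962, so e_1 = (-0.7698, -0.1925, 0.1925, 0.5774).
e_1·v_2 = (-0.7698)·(-2) + (-0.1925)·0 + 0.1925·2 + 0.5774·1 = 2.5019.
u_2 = v_2 − 2.5019·e_1 = (-0.0741, 0.4815, 1.5185, -0.4444).
‖u_2‖ = 1.6555, so e_2 = (-0.0447, 0.2908, 0.9172, -0.2685).
e_1·v_3 = (-0.7698)·3 + (-0.1925)·(-1) + 0.1925·4 + 0.5774·(-2) = -2.5019; e_2·v_3 = (-0.0447)·3 + 0.2908·(-1) + 0.9172·4 + (-0.2685)·(-2) = 3.7808.
u_3 = v_3 + 2.5019·e_1 − 3.7808·e_2 = (1.2432, -2.5811, 1.0135, 0.4595).

u_3 = (1.2432, -2.5811, 1.0135, 0.4595)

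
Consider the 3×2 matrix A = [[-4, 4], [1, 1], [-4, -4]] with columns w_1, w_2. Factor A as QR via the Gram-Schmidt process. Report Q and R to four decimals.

w_1 = (-4, 1, -4); ‖w_1‖ = 5.7446, so q_1 = (-0.6963, 0.1741, -0.6963).
q_1·w_2 = (-0.6963)·4 + 0.1741·1 + (-0.6963)·(-4) = 0.1741.
u_2 = w_2 − 0.1741·q_1 = (4.1212, 0.9697, -3.8788).
‖u_2‖ = 5.7419, so q_2 = (0.7177, 0.1689, -0.6755).

Q = [[-0.6963, 0.7177], [0.1741, 0.1689], [-0.6963, -0.6755]], R = [[5.7446, 0.1741], [0.0000, 5.7419]]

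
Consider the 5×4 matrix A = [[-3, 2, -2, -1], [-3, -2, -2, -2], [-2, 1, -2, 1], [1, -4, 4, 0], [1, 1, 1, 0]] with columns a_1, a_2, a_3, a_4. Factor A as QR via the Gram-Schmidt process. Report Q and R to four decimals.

e_1 = a_1/‖a_1‖ = (-3, -3, -2, 1, 1)/4.8990 = (-0.6124, -0.6124, -0.4082, 0.2041, 0.2041).
r_{12} = e_1·a_2 = -1.0206.
u_2 = a_2 + 1.0206·e_1 = (1.3750, -2.6250, 0.5833, -3.7917, 1.2083).
‖u_2‖ = 4.9958, so e_2 = (0.2752, -0.5254, 0.1168, -0.7590, 0.2419).
r_{13} = e_1·a_3 = 4.2866; r_{23} = e_2·a_3 = -2.5271.
u_3 = a_3 − 4.2866·e_1 + 2.5271·e_2 = (1.3205, -0.7028, 0.0451, 1.2070, 0.7362).
‖u_3‖ = 2.0588, so e_3 = (0.6414, -0.3414, 0.0219, 0.5863, 0.3576).
r_{14} = e_1·a_4 = 1.4289; r_{24} = e_2·a_4 = 0.8924; r_{34} = e_3·a_4 = 0.0632.
u_4 = a_4 − 1.4289·e_1 − 0.8924·e_2 − 0.0632·e_3 = (-0.4112, -0.6345, 1.4777, 0.3486, -0.5301).
‖u_4‖ = 1.7771, so e_4 = (-0.2314, -0.3571, 0.8316, 0.1961, -0.2983).

Q = [[-0.6124, 0.2752, 0.6414, -0.2314], [-0.6124, -0.5254, -0.3414, -0.3571], [-0.4082, 0.1168, 0.0219, 0.8316], [0.2041, -0.7590, 0.5863, 0.1961], [0.2041, 0.2419, 0.3576, -0.2983]], R = [[4.8990, -1.0206, 4.2866, 1.4289], [0.0000, 4.9958, -2.5271, 0.8924], [0.0000, 0.0000, 2.0588, 0.0632], [0.0000, 0.0000, 0.0000, 1.7771]]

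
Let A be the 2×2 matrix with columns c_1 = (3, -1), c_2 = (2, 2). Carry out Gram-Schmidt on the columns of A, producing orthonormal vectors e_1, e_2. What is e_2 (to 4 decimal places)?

e_2 = (0.3162, 0.9487)

e_1 = c_1/‖c_1‖ = (3, -1)/3.1623 = (0.9487, -0.3162).
r_{12} = e_1·c_2 = 1.2649.
u_2 = c_2 − 1.2649·e_1 = (0.8000, 2.4000).
‖u_2‖ = 2.5298, so e_2 = (0.3162, 0.9487).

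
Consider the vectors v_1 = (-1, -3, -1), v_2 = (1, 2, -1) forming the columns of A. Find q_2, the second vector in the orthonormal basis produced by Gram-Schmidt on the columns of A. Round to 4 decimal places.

v_1 = (-1, -3, -1); ‖v_1‖ = 3.3166, so q_1 = (-0.3015, -0.9045, -0.3015).
q_1·v_2 = (-0.3015)·1 + (-0.9045)·2 + (-0.3015)·(-1) = -1.8091.
u_2 = v_2 + 1.8091·q_1 = (0.4545, 0.3636, -1.5455).
‖u_2‖ = 1.6514, so q_2 = (0.2752, 0.2202, -0.9358).

q_2 = (0.2752, 0.2202, -0.9358)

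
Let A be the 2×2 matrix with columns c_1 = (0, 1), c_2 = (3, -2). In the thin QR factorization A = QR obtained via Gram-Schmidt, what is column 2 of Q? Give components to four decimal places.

c_1 = (0, 1); ‖c_1‖ = 1.0000, so e_1 = (0.0000, 1.0000).
e_1·c_2 = 0.0000·3 + 1.0000·(-2) = -2.0000.
u_2 = c_2 + 2.0000·e_1 = (3.0000, 0.0000).
‖u_2‖ = 3.0000, so e_2 = (1.0000, 0.0000).

e_2 = (1.0000, 0.0000)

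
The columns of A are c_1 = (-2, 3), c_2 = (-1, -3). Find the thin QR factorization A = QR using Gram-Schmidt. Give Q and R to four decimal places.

c_1 = (-2, 3); ‖c_1‖ = 3.6056, so e_1 = (-0.5547, 0.8321).
e_1·c_2 = (-0.5547)·(-1) + 0.8321·(-3) = -1.9415.
u_2 = c_2 + 1.9415·e_1 = (-2.0769, -1.3846).
‖u_2‖ = 2.4962, so e_2 = (-0.8321, -0.5547).

Q = [[-0.5547, -0.8321], [0.8321, -0.5547]], R = [[3.6056, -1.9415], [0.0000, 2.4962]]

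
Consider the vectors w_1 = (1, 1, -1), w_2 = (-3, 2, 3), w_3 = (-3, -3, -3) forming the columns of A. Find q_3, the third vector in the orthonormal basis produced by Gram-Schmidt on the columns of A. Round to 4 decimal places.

q_1 = w_1/‖w_1‖ = (1, 1, -1)/1.7321 = (0.5774, 0.5774, -0.5774).
r_{12} = q_1·w_2 = -2.3094.
u_2 = w_2 + 2.3094·q_1 = (-1.6667, 3.3333, 1.6667).
‖u_2‖ = 4.0825, so q_2 = (-0.4082, 0.8165, 0.4082).
r_{13} = q_1·w_3 = -1.7321; r_{23} = q_2·w_3 = -2.4495.
u_3 = w_3 + 1.7321·q_1 + 2.4495·q_2 = (-3.0000, 0.0000, -3.0000).
‖u_3‖ = 4.2426, so q_3 = (-0.7071, 0.0000, -0.7071).

q_3 = (-0.7071, 0.0000, -0.7071)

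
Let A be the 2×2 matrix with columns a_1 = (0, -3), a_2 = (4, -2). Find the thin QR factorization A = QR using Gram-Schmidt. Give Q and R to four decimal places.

a_1 = (0, -3); ‖a_1‖ = 3.0000, so q_1 = (0.0000, -1.0000).
q_1·a_2 = 0.0000·4 + (-1.0000)·(-2) = 2.0000.
u_2 = a_2 − 2.0000·q_1 = (4.0000, 0.0000).
‖u_2‖ = 4.0000, so q_2 = (1.0000, 0.0000).

Q = [[0.0000, 1.0000], [-1.0000, 0.0000]], R = [[3.0000, 2.0000], [0.0000, 4.0000]]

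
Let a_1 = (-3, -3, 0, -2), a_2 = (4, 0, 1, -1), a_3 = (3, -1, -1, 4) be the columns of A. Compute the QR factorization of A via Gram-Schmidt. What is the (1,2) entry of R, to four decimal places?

r_{12} = -2.1320

a_1 = (-3, -3, 0, -2); ‖a_1‖ = 4.6904, so e_1 = (-0.6396, -0.6396, 0.0000, -0.4264).
r_{12} = e_1·a_2 = -2.1320.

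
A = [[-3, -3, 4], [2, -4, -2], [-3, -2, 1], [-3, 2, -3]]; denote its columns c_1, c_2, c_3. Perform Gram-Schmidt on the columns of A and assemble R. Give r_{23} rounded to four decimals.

r_{23} = -2.0338

q_1 = c_1/‖c_1‖ = (-3, 2, -3, -3)/5.5678 = (-0.5388, 0.3592, -0.5388, -0.5388).
r_{12} = q_1·c_2 = 0.1796.
u_2 = c_2 − 0.1796·q_1 = (-2.9032, -4.0645, -1.9032, 2.0968).
‖u_2‖ = 5.7418, so q_2 = (-0.5056, -0.7079, -0.3315, 0.3652).
r_{23} = q_2·c_3 = -2.0338.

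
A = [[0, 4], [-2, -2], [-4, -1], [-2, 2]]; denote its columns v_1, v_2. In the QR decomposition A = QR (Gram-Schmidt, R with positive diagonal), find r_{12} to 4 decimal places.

v_1 = (0, -2, -4, -2); ‖v_1‖ = 4.8990, so q_1 = (0.0000, -0.4082, -0.8165, -0.4082).
r_{12} = q_1·v_2 = 0.8165.

r_{12} = 0.8165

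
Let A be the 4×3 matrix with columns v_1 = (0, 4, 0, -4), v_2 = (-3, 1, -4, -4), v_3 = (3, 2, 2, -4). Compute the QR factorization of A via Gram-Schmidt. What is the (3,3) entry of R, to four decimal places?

v_1 = (0, 4, 0, -4); ‖v_1‖ = 5.6569, so q_1 = (0.0000, 0.7071, 0.0000, -0.7071).
q_1·v_2 = 0.0000·(-3) + 0.7071·1 + 0.0000·(-4) + (-0.7071)·(-4) = 3.5355.
u_2 = v_2 − 3.5355·q_1 = (-3.0000, -1.5000, -4.0000, -1.5000).
‖u_2‖ = 5.4314, so q_2 = (-0.5523, -0.2762, -0.7365, -0.2762).
q_1·v_3 = 0.0000·3 + 0.7071·2 + 0.0000·2 + (-0.7071)·(-4) = 4.2426; q_2·v_3 = (-0.5523)·3 + (-0.2762)·2 + (-0.7365)·2 + (-0.2762)·(-4) = -2.5776.
u_3 = v_3 − 4.2426·q_1 + 2.5776·q_2 = (1.5763, -1.7119, 0.1017, -1.7119).
r_{33} = ‖u_3‖ = 2.8907.

r_{33} = 2.8907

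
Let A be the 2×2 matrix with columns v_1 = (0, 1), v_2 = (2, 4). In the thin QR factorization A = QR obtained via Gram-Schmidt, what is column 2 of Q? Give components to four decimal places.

q_1 = v_1/‖v_1‖ = (0, 1)/1.0000 = (0.0000, 1.0000).
r_{12} = q_1·v_2 = 4.0000.
u_2 = v_2 − 4.0000·q_1 = (2.0000, 0.0000).
‖u_2‖ = 2.0000, so q_2 = (1.0000, 0.0000).

q_2 = (1.0000, 0.0000)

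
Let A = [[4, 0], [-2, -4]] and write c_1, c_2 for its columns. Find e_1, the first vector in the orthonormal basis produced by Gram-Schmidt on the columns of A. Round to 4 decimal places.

e_1 = c_1/‖c_1‖ = (4, -2)/4.4721 = (0.8944, -0.4472).

e_1 = (0.8944, -0.4472)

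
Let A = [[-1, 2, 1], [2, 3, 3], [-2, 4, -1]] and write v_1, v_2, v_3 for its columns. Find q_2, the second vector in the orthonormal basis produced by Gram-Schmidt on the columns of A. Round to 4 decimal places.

v_1 = (-1, 2, -2); ‖v_1‖ = 3.0000, so q_1 = (-0.3333, 0.6667, -0.6667).
q_1·v_2 = (-0.3333)·2 + 0.6667·3 + (-0.6667)·4 = -1.3333.
u_2 = v_2 + 1.3333·q_1 = (1.5556, 3.8889, 3.1111).
‖u_2‖ = 5.2175, so q_2 = (0.2981, 0.7454, 0.5963).

q_2 = (0.2981, 0.7454, 0.5963)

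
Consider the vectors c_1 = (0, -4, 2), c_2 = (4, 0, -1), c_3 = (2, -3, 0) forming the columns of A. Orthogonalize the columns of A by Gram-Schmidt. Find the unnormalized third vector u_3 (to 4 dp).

u_3 = (-0.1905, -0.3810, -0.7619)

q_1 = c_1/‖c_1‖ = (0, -4, 2)/4.4721 = (0.0000, -0.8944, 0.4472).
r_{12} = q_1·c_2 = -0.4472.
u_2 = c_2 + 0.4472·q_1 = (4.0000, -0.4000, -0.8000).
‖u_2‖ = 4.0988, so q_2 = (0.9759, -0.0976, -0.1952).
r_{13} = q_1·c_3 = 2.6833; r_{23} = q_2·c_3 = 2.2446.
u_3 = c_3 − 2.6833·q_1 − 2.2446·q_2 = (-0.1905, -0.3810, -0.7619).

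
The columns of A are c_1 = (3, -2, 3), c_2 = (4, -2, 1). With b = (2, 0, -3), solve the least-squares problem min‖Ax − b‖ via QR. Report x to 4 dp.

c_1 = (3, -2, 3); ‖c_1‖ = 4.6904, so e_1 = (0.6396, -0.4264, 0.6396).
e_1·c_2 = 0.6396·4 + (-0.4264)·(-2) + 0.6396·1 = 4.0508.
u_2 = c_2 − 4.0508·e_1 = (1.4091, -0.2727, -1.5909).
‖u_2‖ = 2.1426, so e_2 = (0.6576, -0.1273, -0.7425).
Qᵀb = (-0.6396, 3.5428).
Back-substitute: x_2 = 3.5428/2.1426 = 1.6535.
x_1 = (-0.6396 − 4.0508·1.6535)/4.6904 = -1.5644.

x = (-1.5644, 1.6535)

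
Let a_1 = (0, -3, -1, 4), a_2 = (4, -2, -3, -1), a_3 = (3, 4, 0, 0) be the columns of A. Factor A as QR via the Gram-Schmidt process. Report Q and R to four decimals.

q_1 = a_1/‖a_1‖ = (0, -3, -1, 4)/5.0990 = (0.0000, -0.5883, -0.1961, 0.7845).
r_{12} = q_1·a_2 = 0.9806.
u_2 = a_2 − 0.9806·q_1 = (4.0000, -1.4231, -2.8077, -1.7692).
‖u_2‖ = 5.3887, so q_2 = (0.7423, -0.2641, -0.5210, -0.3283).
r_{13} = q_1·a_3 = -2.3534; r_{23} = q_2·a_3 = 1.1705.
u_3 = a_3 + 2.3534·q_1 − 1.1705·q_2 = (2.1311, 2.9245, 0.1483, 2.2305).
‖u_3‖ = 4.2534, so q_3 = (0.5010, 0.6876, 0.0349, 0.5244).

Q = [[0.0000, 0.7423, 0.5010], [-0.5883, -0.2641, 0.6876], [-0.1961, -0.5210, 0.0349], [0.7845, -0.3283, 0.5244]], R = [[5.0990, 0.9806, -2.3534], [0.0000, 5.3887, 1.1705], [0.0000, 0.0000, 4.2534]]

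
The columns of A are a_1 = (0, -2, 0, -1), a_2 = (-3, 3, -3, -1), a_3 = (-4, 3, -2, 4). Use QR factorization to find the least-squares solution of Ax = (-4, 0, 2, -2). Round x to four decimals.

x = (1.0256, 0.3596, 0.1330)

q_1 = a_1/‖a_1‖ = (0, -2, 0, -1)/2.2361 = (0.0000, -0.8944, 0.0000, -0.4472).
r_{12} = q_1·a_2 = -2.2361.
u_2 = a_2 + 2.2361·q_1 = (-3.0000, 1.0000, -3.0000, -2.0000).
‖u_2‖ = 4.7958, so q_2 = (-0.6255, 0.2085, -0.6255, -0.4170).
r_{13} = q_1·a_3 = -4.4721; r_{23} = q_2·a_3 = 2.7107.
u_3 = a_3 + 4.4721·q_1 − 2.7107·q_2 = (-2.3043, -1.5652, -0.3043, 3.1304).
‖u_3‖ = 4.2014, so q_3 = (-0.5485, -0.3725, -0.0724, 0.7451).
Qᵀb = (0.8944, 2.0851, 0.5588).
Back-substitute: x_3 = 0.5588/4.2014 = 0.1330.
x_2 = (2.0851 − 2.7107·0.1330)/4.7958 = 0.3596.
x_1 = (0.8944 + 2.2361·0.3596 + 4.4721·0.1330)/2.2361 = 1.0256.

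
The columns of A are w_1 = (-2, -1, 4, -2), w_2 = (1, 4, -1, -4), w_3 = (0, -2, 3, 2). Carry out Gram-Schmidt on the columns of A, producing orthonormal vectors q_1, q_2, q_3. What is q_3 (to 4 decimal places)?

q_3 = (0.6985, 0.2836, 0.5771, 0.3140)

w_1 = (-2, -1, 4, -2); ‖w_1‖ = 5.0000, so q_1 = (-0.4000, -0.2000, 0.8000, -0.4000).
q_1·w_2 = (-0.4000)·1 + (-0.2000)·4 + 0.8000·(-1) + (-0.4000)·(-4) = -0.4000.
u_2 = w_2 + 0.4000·q_1 = (0.8400, 3.9200, -0.6800, -4.1600).
‖u_2‖ = 5.8172, so q_2 = (0.1444, 0.6739, -0.1169, -0.7151).
q_1·w_3 = (-0.4000)·0 + (-0.2000)·(-2) + 0.8000·3 + (-0.4000)·2 = 2.0000; q_2·w_3 = 0.1444·0 + 0.6739·(-2) + (-0.1169)·3 + (-0.7151)·2 = -3.1286.
u_3 = w_3 − 2.0000·q_1 + 3.1286·q_2 = (1.2518, 0.5083, 1.0343, 0.5626).
‖u_3‖ = 1.7921, so q_3 = (0.6985, 0.2836, 0.5771, 0.3140).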